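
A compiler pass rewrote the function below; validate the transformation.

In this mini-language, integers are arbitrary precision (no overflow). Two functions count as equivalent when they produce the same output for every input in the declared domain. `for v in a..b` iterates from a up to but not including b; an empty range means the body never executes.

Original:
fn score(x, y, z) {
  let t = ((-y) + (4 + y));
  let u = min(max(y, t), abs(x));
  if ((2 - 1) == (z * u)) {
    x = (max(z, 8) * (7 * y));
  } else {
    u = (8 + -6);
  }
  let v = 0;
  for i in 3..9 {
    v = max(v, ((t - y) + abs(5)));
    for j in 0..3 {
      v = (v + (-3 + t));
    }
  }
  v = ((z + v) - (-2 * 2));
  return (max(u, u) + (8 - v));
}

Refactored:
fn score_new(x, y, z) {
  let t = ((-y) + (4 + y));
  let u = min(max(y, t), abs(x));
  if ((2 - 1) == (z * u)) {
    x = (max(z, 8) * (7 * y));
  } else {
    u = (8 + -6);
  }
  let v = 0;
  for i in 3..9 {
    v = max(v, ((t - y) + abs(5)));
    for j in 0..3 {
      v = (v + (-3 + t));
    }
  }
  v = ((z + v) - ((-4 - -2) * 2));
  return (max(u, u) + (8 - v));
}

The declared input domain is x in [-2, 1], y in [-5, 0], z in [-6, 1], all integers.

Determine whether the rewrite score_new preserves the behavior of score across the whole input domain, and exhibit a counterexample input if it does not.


Differences: arithmetic usage differs; constant usage differs — yet all 192 inputs agree.
verdict: equivalent


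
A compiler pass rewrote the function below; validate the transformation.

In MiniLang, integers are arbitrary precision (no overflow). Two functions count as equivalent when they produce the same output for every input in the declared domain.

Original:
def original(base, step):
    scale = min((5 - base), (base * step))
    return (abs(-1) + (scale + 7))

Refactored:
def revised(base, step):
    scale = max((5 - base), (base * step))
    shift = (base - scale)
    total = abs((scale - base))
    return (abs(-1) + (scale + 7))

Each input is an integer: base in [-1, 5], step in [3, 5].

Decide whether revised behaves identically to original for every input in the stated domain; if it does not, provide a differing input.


Not equivalent: base=-1, step=3 separates them (5 vs 14).
original: scale := -3 | result 5
revised: scale := 6 | shift := -7 | total := 7 | result 14
verdict: not equivalent; witness: base=-1, step=3


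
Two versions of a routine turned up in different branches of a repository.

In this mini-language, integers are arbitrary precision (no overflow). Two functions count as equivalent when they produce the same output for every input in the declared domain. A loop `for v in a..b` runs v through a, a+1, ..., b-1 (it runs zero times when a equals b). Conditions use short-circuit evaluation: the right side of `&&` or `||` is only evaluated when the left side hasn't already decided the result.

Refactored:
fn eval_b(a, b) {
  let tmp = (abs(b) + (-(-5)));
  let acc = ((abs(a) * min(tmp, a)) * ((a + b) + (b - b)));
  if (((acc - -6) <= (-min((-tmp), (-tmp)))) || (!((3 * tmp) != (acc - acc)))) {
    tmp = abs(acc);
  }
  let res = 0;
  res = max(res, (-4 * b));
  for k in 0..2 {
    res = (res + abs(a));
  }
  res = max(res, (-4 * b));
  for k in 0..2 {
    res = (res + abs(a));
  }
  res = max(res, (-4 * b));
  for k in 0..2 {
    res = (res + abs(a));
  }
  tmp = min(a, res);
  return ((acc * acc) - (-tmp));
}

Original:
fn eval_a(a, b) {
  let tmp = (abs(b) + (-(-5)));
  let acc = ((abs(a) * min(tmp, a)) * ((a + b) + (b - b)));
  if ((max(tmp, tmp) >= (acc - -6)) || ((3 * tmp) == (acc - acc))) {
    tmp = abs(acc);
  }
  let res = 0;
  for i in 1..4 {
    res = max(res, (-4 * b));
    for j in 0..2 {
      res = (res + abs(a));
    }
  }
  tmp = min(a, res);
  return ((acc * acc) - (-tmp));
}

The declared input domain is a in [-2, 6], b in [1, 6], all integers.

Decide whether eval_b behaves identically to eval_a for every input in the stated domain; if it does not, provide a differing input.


Comparing the listings, the differences include: local variable names differ, and statement counts differ, and boolean connective usage differs, and loop structure differs, and min/max/abs usage differs, and arithmetic usage differs, and constant usage differs, and comparison usage differs.
One worked example (a=-2, b=2) — eval_a: tmp = 7; acc = 0; ((max(tmp, tmp) >= (acc - -6)) || ((3 * tmp) == (acc - acc))) -> true; tmp = 0; res = 0; [i=1]; res = 0; [j=0]; res = 2; [j=1]; res = 4; [i=2]; res = 4; [j=0]; res = 6; [j=1]; res = 8; [i=3]; res = 8; [j=0]; res = 10; [j=1]; res = 12; tmp = -2; return -2; eval_b: tmp = 7; acc = 0; (((acc - -6) <= (-min((-tmp), (-tmp)))) || (!((3 * tmp) != (acc - acc)))) -> true; tmp = 0; res = 0; res = 0; [k=0]; res = 2; [k=1]; res = 4; res = 4; [k=0]; res = 6; [k=1]; res = 8; res = 8; [k=0]; res = 10; [k=1]; res = 12; tmp = -2; return -2; agreement on -2.
Every one of the 54 inputs gives matching results.
verdict: equivalent


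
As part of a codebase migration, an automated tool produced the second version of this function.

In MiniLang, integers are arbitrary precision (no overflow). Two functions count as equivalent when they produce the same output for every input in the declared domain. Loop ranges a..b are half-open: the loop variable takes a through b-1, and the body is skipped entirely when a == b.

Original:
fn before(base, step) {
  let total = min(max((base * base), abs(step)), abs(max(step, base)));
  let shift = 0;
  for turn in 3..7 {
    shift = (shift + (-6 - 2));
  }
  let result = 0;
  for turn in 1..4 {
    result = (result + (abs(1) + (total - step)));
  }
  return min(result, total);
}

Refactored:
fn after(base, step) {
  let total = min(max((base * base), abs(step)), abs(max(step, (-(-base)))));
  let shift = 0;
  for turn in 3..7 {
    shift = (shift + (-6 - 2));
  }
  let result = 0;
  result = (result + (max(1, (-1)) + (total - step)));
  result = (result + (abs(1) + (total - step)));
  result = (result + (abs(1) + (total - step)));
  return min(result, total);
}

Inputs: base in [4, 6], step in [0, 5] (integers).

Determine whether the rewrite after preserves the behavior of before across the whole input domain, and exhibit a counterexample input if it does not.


Side by side, the visible changes include: min/max/abs usage differs, arithmetic usage differs, loop structure differs, constant usage differs, statement counts differ.
Spot check at base=5, step=0 — before: total := 5 | shift := 0 | iter turn=3: | shift := -8 | iter turn=4: | shift := -16 | iter turn=5: | shift := -24 | iter turn=6: | shift := -32 | result := 0 | iter turn=1: | result := 6 | iter turn=2: | result := 12 | iter turn=3: | result := 18 | result 5. after: total := 5 | shift := 0 | iter turn=3: | shift := -8 | iter turn=4: | shift := -16 | iter turn=5: | shift := -24 | iter turn=6: | shift := -32 | result := 0 | result := 6 | result := 12 | result := 18 | result 5. Both give 5.
Across all 18 domain points the two functions coincide.
verdict: equivalent


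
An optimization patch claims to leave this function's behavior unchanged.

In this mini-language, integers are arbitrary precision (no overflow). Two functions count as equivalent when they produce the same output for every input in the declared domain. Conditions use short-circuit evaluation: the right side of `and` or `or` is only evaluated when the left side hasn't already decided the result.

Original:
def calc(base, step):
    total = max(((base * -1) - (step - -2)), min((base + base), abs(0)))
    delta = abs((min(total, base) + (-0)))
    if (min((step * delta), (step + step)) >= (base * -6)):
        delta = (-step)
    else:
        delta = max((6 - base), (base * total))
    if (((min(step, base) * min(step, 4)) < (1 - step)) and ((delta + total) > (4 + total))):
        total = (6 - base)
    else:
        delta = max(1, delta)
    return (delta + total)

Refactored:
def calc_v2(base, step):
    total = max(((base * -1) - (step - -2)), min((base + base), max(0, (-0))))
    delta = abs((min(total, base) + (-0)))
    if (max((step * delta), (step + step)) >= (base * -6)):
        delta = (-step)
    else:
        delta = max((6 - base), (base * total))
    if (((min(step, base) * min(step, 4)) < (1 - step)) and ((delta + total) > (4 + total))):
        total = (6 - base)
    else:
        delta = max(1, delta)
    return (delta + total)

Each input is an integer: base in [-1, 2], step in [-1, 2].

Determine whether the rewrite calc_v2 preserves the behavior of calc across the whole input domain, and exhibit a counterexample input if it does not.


Input base=0, step=-1: 12 from calc versus 1 from calc_v2.
verdict: not equivalent; witness: base=0, step=-1


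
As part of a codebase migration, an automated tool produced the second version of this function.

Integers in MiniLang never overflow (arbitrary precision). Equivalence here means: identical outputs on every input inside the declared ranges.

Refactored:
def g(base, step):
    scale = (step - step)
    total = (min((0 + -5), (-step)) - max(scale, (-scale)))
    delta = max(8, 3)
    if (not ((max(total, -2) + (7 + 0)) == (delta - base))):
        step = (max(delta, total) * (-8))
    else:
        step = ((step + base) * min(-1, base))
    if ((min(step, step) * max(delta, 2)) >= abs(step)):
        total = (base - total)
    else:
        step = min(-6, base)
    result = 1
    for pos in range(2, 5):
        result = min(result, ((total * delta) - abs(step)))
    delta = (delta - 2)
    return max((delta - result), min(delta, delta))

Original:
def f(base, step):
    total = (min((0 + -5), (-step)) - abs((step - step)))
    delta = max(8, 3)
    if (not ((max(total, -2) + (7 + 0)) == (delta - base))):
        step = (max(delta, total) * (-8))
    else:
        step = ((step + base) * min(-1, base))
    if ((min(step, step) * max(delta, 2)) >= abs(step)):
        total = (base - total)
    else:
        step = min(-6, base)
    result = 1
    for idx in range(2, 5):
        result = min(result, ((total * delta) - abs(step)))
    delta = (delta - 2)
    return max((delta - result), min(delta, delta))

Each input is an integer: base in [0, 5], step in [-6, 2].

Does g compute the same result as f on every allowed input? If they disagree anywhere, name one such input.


This is a faithful refactor — min/max/abs usage differs; statement counts differ; local variable names differ, but the computed results match everywhere.
Spot check at base=1, step=2 — f: total := -5 | delta := 8 | (not ((max(total, -2) + (7 + 0)) == (delta - base))): true | step := -64 | ((min(step, step) * max(delta, 2)) >= abs(step)): false | step := -6 | result := 1 | iter idx=2: | result := -46 | iter idx=3: | result := -46 | iter idx=4: | result := -46 | delta := 6 | result 52. g: scale := 0 | total := -5 | delta := 8 | (not ((max(total, -2) + (7 + 0)) == (delta - base))): true | step := -64 | ((min(step, step) * max(delta, 2)) >= abs(step)): false | step := -6 | result := 1 | iter pos=2: | result := -46 | iter pos=3: | result := -46 | iter pos=4: | result := -46 | delta := 6 | result 52. Both give 52.
Sweeping the whole domain (54 inputs) finds no disagreement.
verdict: equivalent


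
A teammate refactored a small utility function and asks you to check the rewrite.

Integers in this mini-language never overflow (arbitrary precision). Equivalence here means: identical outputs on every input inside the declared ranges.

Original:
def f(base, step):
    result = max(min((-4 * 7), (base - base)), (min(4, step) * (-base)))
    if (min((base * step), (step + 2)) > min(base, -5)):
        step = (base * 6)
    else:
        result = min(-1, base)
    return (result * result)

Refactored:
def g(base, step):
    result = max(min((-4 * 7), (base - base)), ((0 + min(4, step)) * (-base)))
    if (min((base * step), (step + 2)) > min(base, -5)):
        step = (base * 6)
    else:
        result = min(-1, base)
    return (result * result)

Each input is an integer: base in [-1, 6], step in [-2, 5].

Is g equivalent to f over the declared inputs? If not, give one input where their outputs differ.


Comparing the listings, the differences include: arithmetic usage differs, and constant usage differs.
One worked example (base=2, step=2) — f: result becomes -4; next (min((base * step), (step + 2)) > min(base, -5)) evaluates to true; next step becomes 12; next final value 16; g: result becomes -4; next (min((base * step), (step + 2)) > min(base, -5)) evaluates to true; next step becomes 12; next final value 16; agreement on 16.
Every one of the 64 inputs gives matching results.
verdict: equivalent


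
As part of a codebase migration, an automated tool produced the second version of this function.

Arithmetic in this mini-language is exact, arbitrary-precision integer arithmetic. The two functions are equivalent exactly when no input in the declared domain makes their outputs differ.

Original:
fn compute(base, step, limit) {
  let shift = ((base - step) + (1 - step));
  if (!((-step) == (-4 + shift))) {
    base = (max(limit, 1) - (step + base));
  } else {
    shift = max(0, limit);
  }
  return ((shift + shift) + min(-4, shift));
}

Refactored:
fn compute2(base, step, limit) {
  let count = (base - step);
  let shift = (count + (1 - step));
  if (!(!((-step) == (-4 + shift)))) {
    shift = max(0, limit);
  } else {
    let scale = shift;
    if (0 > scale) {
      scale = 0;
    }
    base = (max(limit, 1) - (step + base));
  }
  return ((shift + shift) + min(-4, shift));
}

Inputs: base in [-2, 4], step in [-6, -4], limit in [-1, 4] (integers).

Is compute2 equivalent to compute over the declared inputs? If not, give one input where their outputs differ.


The two are interchangeable: statement counts differ; comparison usage differs; constant usage differs; boolean connective usage differs; branching structure differs; local variable names differ, and every declared input agrees.
Tracing base=1, step=-4, limit=2: compute: shift=10, then (!((-step) == (-4 + shift))) is true, then base=5, then returns 16 | compute2: count=5, then shift=10, then (!(!((-step) == (-4 + shift)))) is false, then scale=10, then (0 > scale) is false, then base=5, then returns 16 — matching result 16.
An exhaustive pass over the 126 declared inputs shows identical outputs.
verdict: equivalent


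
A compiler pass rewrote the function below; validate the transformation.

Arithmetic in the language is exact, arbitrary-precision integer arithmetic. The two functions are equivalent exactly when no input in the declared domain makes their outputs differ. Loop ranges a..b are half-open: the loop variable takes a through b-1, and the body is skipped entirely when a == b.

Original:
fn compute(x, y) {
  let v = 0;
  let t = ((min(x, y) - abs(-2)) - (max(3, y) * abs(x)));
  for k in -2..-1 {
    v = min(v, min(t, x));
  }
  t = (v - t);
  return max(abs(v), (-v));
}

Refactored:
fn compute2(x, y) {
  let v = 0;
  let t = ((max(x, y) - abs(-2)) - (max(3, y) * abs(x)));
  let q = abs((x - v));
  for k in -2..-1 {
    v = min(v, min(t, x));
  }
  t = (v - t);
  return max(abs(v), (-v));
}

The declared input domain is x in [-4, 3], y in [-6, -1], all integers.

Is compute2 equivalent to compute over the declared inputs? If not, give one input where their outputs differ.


Try x=-4, y=-6.
compute: v := 0 | t := -20 | iter k=-2: | v := -20 | t := 0 | result 20
compute2: v := 0 | t := -18 | q := 4 | iter k=-2: | v := -18 | t := 0 | result 18
20 vs 18 — the two versions disagree here.
verdict: not equivalent; witness: x=-4, y=-6


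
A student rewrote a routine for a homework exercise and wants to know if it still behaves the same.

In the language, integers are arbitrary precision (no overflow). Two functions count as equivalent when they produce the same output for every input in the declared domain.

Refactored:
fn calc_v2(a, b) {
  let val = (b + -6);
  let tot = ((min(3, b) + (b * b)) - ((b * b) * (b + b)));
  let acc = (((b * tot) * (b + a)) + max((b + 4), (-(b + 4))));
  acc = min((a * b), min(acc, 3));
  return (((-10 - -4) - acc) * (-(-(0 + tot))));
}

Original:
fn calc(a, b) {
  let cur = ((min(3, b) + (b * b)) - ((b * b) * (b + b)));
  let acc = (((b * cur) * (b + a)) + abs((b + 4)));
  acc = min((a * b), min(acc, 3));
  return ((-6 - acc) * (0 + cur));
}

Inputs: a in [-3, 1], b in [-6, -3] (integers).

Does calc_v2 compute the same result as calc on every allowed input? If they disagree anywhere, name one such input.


The two versions differ — the changes include statement counts differ; also local variable names differ; also arithmetic usage differs; also min/max/abs usage differs; also constant usage differs.
One worked example (a=-1, b=-4) — calc: cur becomes 140; next acc becomes 2800; next acc becomes 3; next final value -1260; calc_v2: val becomes -10; next tot becomes 140; next acc becomes 2800; next acc becomes 3; next final value -1260; agreement on -1260.
An exhaustive pass over the 20 declared inputs shows identical outputs.
verdict: equivalent


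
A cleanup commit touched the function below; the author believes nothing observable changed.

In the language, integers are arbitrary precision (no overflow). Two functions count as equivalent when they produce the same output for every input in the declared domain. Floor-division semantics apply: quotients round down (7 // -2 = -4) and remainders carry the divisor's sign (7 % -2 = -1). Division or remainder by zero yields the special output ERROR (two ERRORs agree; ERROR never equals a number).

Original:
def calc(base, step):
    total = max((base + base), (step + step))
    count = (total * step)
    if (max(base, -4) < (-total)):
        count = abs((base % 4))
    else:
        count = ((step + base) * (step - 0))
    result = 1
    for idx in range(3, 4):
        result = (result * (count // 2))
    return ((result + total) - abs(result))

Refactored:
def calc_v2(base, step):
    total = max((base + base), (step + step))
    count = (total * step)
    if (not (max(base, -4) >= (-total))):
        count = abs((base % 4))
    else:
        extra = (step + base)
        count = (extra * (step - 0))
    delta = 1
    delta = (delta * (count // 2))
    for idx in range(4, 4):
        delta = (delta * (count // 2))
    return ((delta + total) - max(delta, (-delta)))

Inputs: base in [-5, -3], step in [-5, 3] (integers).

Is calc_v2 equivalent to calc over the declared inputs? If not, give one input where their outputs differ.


The two are interchangeable: comparison usage differs; min/max/abs usage differs; local variable names differ; constant usage differs; statement counts differ; loop structure differs; boolean connective usage differs; arithmetic usage differs, and every declared input agrees.
Tracing base=-5, step=-5: calc: total := -10 | count := 50 | (max(base, -4) < (-total)): true | count := 3 | result := 1 | iter idx=3: | result := 1 | result -10 | calc_v2: total := -10 | count := 50 | (not (max(base, -4) >= (-total))): true | count := 3 | delta := 1 | delta := 1 | loop over idx: empty range | result -10 — matching result -10.
Sweeping the whole domain (27 inputs) finds no disagreement.
verdict: equivalent


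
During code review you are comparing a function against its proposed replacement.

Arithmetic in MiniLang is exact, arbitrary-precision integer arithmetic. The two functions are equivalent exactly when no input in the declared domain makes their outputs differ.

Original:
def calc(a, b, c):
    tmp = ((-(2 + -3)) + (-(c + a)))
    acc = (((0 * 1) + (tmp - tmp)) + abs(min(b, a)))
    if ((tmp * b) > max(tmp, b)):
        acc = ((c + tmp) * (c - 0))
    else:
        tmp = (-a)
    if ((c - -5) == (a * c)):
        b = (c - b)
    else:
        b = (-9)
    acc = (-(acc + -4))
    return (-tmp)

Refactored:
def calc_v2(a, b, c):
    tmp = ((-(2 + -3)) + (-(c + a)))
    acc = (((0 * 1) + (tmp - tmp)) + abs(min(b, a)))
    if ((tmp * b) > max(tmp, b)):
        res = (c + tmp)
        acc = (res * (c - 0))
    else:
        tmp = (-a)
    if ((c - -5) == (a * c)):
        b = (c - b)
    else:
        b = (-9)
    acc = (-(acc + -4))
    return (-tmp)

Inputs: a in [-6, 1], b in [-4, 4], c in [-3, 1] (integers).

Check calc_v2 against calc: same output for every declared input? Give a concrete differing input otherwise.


Reading the diff, among the changes: local variable names differ; also statement counts differ.
As a probe, take a=-5, b=-1, c=1: calc runs tmp = 5; acc = 5; ((tmp * b) > max(tmp, b)) -> false; tmp = 5; ((c - -5) == (a * c)) -> false; b = -9; acc = -1; return -5; calc_v2 runs tmp = 5; acc = 5; ((tmp * b) > max(tmp, b)) -> false; tmp = 5; ((c - -5) == (a * c)) -> false; b = -9; acc = -1; return -5; both end at -5.
Across all 360 domain points the two functions coincide.
verdict: equivalent


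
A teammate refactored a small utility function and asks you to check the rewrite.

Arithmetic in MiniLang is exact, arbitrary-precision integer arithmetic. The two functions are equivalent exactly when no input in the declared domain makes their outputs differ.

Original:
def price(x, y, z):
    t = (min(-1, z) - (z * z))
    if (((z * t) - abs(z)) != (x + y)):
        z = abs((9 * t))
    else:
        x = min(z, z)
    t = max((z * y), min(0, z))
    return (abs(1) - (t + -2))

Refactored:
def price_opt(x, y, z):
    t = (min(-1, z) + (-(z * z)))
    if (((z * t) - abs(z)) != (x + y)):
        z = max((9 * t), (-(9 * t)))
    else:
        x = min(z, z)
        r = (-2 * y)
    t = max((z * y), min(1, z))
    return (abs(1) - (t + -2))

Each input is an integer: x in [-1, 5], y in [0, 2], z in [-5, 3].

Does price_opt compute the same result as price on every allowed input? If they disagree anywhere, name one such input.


Consider the input x=-1, y=0, z=-5.
price: t := -30 | (((z * t) - abs(z)) != (x + y)): true | z := 270 | t := 0 | result 3
price_opt: t := -30 | (((z * t) - abs(z)) != (x + y)): true | z := 270 | t := 1 | result 2
3 vs 2 — the two versions disagree here.
verdict: not equivalent; witness: x=-1, y=0, z=-5


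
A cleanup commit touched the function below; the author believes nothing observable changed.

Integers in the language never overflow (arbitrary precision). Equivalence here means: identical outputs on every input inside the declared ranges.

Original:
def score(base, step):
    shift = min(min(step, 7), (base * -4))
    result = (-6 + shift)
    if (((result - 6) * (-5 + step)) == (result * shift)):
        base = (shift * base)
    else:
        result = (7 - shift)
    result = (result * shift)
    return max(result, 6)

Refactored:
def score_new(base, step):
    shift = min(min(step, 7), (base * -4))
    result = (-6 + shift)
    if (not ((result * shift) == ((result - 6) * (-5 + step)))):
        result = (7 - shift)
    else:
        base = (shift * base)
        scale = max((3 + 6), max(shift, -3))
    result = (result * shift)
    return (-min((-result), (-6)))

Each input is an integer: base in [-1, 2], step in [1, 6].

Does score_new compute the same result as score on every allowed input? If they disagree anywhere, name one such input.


Comparing the listings, the differences include: statement counts differ, and constant usage differs, and local variable names differ, and min/max/abs usage differs, and arithmetic usage differs, and boolean connective usage differs.
Spot check at base=2, step=3 — score: shift := -8 | result := -14 | (((result - 6) * (-5 + step)) == (result * shift)): false | result := 15 | result := -120 | result 6. score_new: shift := -8 | result := -14 | (not ((result * shift) == ((result - 6) * (-5 + step)))): true | result := 15 | result := -120 | result 6. Both give 6.
Checked all 24 inputs in the declared domain: the outputs agree on every one.
verdict: equivalent


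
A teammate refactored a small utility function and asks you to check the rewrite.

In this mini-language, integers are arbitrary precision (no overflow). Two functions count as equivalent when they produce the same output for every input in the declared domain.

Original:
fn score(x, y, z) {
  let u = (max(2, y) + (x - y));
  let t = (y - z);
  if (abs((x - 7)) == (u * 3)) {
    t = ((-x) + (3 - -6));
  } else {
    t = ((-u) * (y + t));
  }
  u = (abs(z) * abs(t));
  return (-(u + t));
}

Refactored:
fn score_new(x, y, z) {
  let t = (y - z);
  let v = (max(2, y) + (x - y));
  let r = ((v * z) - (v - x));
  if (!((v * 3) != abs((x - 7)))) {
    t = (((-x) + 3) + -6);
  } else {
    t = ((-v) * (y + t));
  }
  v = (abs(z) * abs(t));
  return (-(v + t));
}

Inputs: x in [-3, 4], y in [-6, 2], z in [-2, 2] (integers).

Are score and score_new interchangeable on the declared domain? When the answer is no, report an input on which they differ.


Take x=-2, y=-3, z=-2.
score: u=3, then t=-1, then (abs((x - 7)) == (u * 3)) is true, then t=11, then u=22, then returns -33
score_new: t=-1, then v=3, then r=-11, then (!((v * 3) != abs((x - 7)))) is true, then t=-1, then v=2, then returns -1
-33 != -1, so the rewrite changes behavior.
verdict: not equivalent; witness: x=-2, y=-3, z=-2


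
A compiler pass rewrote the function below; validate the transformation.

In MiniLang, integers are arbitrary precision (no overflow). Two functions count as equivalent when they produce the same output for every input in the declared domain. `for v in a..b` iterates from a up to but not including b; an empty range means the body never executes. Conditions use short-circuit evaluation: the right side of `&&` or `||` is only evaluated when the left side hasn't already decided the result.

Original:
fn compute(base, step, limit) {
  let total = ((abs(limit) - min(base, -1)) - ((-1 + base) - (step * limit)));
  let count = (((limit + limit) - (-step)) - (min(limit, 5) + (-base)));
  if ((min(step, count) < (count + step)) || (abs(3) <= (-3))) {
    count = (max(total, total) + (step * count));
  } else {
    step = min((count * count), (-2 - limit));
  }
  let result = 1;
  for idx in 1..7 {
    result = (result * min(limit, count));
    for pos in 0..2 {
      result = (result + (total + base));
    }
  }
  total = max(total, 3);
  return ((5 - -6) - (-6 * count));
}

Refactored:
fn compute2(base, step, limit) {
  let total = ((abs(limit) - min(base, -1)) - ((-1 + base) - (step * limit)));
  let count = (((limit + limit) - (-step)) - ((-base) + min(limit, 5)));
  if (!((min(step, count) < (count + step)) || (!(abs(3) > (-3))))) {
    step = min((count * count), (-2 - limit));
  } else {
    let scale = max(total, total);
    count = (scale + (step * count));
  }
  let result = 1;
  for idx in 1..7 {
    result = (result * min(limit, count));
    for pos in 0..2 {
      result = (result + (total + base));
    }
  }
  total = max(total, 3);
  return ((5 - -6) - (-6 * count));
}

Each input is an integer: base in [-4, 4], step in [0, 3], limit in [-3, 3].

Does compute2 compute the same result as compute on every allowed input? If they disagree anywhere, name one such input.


This is a faithful refactor — local variable names differ; also boolean connective usage differs; also comparison usage differs; also statement counts differ, but the computed results match everywhere.
One worked example (base=4, step=2, limit=0) — compute: total=-2, then count=6, then ((min(step, count) < (count + step)) || (abs(3) <= (-3))) is true, then count=10, then result=1, then (idx=1), then result=0, then (pos=0), then result=2, then (pos=1), then result=4, then (idx=2), then result=0, then (pos=0), then result=2, then (pos=1), then result=4, then (idx=3), then result=0, then (pos=0), then result=2, then (pos=1), then result=4, then (idx=4), then result=0, then (pos=0), then result=2, then (pos=1), then result=4, then (idx=5), then result=0, then (pos=0), then result=2, then (pos=1), then result=4, then (idx=6), then result=0, then (pos=0), then result=2, then (pos=1), then result=4, then total=3, then returns 71; compute2: total=-2, then count=6, then (!((min(step, count) < (count + step)) || (!(abs(3) > (-3))))) is false, then scale=-2, then count=10, then result=1, then (idx=1), then result=0, then (pos=0), then result=2, then (pos=1), then result=4, then (idx=2), then result=0, then (pos=0), then result=2, then (pos=1), then result=4, then (idx=3), then result=0, then (pos=0), then result=2, then (pos=1), then result=4, then (idx=4), then result=0, then (pos=0), then result=2, then (pos=1), then result=4, then (idx=5), then result=0, then (pos=0), then result=2, then (pos=1), then result=4, then (idx=6), then result=0, then (pos=0), then result=2, then (pos=1), then result=4, then total=3, then returns 71; agreement on 71.
Sweeping the whole domain (252 inputs) finds no disagreement.
verdict: equivalent


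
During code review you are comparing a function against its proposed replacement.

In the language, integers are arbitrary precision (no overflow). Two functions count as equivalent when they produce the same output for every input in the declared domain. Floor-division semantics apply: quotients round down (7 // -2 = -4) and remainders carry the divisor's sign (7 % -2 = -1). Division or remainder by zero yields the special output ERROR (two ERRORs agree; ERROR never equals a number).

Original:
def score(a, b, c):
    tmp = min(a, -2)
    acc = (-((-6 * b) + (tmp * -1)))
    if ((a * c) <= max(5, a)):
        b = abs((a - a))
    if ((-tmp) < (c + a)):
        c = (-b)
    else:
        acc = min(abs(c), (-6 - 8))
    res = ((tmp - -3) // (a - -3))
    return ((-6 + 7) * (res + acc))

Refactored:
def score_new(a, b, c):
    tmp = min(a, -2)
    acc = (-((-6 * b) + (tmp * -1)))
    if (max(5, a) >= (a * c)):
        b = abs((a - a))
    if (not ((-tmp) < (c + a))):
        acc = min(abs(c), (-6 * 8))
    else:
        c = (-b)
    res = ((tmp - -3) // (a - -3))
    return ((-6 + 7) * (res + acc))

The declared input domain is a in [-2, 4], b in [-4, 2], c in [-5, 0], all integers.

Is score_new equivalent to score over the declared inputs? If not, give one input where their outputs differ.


Try a=-2, b=-4, c=-5.
score: tmp becomes -2; next acc becomes -26; next ((a * c) <= max(5, a)) evaluates to false; next ((-tmp) < (c + a)) evaluates to false; next acc becomes -14; next res becomes 1; next final value -13
score_new: tmp becomes -2; next acc becomes -26; next (max(5, a) >= (a * c)) evaluates to false; next (not ((-tmp) < (c + a))) evaluates to true; next acc becomes -48; next res becomes 1; next final value -47
-13 vs -47 — the two versions disagree here.
verdict: not equivalent; witness: a=-2, b=-4, c=-5


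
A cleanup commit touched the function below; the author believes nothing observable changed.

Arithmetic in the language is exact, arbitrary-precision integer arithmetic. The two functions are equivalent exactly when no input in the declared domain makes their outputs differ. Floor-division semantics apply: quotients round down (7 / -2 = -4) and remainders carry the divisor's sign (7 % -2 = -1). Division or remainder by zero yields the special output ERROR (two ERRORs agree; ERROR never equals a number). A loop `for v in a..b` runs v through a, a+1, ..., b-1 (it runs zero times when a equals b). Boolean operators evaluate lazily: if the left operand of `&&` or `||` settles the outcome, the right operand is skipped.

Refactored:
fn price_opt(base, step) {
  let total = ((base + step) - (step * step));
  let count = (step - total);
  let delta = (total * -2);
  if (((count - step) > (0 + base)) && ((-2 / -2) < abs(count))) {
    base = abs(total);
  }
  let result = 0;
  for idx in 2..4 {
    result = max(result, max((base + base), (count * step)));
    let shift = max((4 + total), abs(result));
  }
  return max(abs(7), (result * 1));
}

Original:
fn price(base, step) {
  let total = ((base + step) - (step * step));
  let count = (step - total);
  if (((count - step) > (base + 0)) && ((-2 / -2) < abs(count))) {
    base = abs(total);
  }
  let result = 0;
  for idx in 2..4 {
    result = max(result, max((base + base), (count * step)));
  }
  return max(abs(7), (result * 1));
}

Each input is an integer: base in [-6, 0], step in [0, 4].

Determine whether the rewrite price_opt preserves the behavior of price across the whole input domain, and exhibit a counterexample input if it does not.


Differences: local variable names differ, and constant usage differs, and statement counts differ, and min/max/abs usage differs, and arithmetic usage differs — yet all 35 inputs agree.
verdict: equivalent


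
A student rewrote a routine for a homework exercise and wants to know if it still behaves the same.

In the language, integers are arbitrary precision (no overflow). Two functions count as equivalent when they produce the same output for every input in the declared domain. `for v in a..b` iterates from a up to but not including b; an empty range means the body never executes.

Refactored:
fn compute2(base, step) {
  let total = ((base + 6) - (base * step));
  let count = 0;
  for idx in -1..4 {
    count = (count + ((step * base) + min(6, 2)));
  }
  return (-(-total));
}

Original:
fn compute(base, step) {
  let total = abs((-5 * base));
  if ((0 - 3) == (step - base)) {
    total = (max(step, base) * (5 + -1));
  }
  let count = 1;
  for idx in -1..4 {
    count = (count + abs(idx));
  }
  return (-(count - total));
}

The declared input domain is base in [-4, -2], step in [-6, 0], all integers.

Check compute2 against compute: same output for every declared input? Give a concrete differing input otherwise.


Take base=-4, step=-6.
compute: total = 20; ((0 - 3) == (step - base)) -> false; count = 1; [idx=-1]; count = 2; [idx=0]; count = 2; [idx=1]; count = 3; [idx=2]; count = 5; [idx=3]; count = 8; return 12
compute2: total = -22; count = 0; [idx=-1]; count = 26; [idx=0]; count = 52; [idx=1]; count = 78; [idx=2]; count = 104; [idx=3]; count = 130; return -22
12 != -22, so the rewrite changes behavior.
verdict: not equivalent; witness: base=-4, step=-6


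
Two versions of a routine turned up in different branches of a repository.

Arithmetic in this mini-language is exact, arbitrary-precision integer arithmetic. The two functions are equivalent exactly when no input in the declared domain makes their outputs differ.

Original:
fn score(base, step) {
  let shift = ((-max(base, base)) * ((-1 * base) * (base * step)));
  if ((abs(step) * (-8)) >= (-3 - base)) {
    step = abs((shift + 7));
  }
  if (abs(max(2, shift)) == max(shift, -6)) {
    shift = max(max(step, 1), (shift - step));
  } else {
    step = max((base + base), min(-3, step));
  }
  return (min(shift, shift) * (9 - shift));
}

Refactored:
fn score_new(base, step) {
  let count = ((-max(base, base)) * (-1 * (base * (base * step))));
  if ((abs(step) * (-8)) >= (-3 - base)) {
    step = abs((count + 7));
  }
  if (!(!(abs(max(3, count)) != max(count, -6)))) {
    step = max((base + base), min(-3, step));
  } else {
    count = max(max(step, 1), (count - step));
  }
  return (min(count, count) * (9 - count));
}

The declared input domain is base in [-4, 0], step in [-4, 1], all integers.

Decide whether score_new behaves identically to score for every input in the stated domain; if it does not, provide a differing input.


There is a counterexample at base=-1, step=-2: 20 on one side, 14 on the other.
score: shift := 2 | ((abs(step) * (-8)) >= (-3 - base)): false | (abs(max(2, shift)) == max(shift, -6)): true | shift := 4 | result 20
score_new: count := 2 | ((abs(step) * (-8)) >= (-3 - base)): false | (!(!(abs(max(3, count)) != max(count, -6)))): true | step := -2 | result 14
verdict: not equivalent; witness: base=-1, step=-2


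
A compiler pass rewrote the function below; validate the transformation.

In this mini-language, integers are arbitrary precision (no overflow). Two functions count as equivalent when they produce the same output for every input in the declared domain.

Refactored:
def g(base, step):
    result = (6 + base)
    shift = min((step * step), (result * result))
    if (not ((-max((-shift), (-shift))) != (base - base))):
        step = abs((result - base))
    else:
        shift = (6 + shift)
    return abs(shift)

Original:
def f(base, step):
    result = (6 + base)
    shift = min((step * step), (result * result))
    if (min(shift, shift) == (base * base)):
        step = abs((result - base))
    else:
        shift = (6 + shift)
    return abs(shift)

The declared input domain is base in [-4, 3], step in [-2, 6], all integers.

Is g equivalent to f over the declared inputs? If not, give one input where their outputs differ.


Run the pair on base=-4, step=0.
f: result := 2 | shift := 0 | (min(shift, shift) == (base * base)): false | shift := 6 | result 6
g: result := 2 | shift := 0 | (not ((-max((-shift), (-shift))) != (base - base))): true | step := 6 | result 0
6 against 0: the behavior changed.
verdict: not equivalent; witness: base=-4, step=0


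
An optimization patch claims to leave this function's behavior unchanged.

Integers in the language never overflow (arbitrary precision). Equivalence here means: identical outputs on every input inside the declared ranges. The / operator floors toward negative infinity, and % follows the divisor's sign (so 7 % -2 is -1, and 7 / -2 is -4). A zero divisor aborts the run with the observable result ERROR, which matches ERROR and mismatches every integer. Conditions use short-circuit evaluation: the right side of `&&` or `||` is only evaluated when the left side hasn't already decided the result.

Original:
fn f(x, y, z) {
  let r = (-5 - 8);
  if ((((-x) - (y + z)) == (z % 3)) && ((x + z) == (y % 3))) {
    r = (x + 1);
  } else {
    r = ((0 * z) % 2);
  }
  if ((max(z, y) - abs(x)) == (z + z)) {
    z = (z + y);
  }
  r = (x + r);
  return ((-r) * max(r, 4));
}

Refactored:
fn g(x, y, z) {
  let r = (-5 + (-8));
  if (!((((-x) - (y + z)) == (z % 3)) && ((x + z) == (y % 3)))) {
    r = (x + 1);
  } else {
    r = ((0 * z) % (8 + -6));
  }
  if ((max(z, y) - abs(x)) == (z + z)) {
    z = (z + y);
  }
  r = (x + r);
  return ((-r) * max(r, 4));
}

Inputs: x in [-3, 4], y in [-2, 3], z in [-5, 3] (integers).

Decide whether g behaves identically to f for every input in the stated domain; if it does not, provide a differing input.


Consider the input x=-3, y=-2, z=-5.
f: r=-13, then ((((-x) - (y + z)) == (z % 3)) && ((x + z) == (y % 3))) is false, then r=0, then ((max(z, y) - abs(x)) == (z + z)) is false, then r=-3, then returns 12
g: r=-13, then (!((((-x) - (y + z)) == (z % 3)) && ((x + z) == (y % 3)))) is true, then r=-2, then ((max(z, y) - abs(x)) == (z + z)) is false, then r=-5, then returns 20
12 and 20 differ, so these are not the same function on this domain.
verdict: not equivalent; witness: x=-3, y=-2, z=-5


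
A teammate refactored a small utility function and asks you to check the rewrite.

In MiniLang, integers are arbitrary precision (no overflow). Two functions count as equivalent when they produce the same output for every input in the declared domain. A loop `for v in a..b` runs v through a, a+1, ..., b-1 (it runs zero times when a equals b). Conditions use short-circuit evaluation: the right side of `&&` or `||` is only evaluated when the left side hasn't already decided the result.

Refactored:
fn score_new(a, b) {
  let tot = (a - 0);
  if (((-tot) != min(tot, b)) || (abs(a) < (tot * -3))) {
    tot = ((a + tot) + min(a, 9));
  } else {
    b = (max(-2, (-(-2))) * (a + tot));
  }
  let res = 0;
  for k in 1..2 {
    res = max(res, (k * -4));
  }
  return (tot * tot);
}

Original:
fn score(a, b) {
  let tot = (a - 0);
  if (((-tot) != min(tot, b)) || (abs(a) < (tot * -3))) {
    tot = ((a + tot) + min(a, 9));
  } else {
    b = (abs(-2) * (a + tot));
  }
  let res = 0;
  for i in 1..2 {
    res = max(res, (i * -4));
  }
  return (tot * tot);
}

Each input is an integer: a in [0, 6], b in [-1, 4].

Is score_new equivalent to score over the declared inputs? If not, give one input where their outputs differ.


Comparing the listings, the differences include: local variable names differ; constant usage differs; min/max/abs usage differs.
Spot check at a=5, b=4 — score: tot becomes 5; next (((-tot) != min(tot, b)) || (abs(a) < (tot * -3))) evaluates to true; next tot becomes 15; next res becomes 0; next at i=1:; next res becomes 0; next final value 225. score_new: tot becomes 5; next (((-tot) != min(tot, b)) || (abs(a) < (tot * -3))) evaluates to true; next tot becomes 15; next res becomes 0; next at k=1:; next res becomes 0; next final value 225. Both give 225.
Sweeping the whole domain (42 inputs) finds no disagreement.
verdict: equivalent
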